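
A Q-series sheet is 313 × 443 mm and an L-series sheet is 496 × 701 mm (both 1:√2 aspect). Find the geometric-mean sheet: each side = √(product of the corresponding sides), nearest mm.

394 × 557 mm

Short side: √(313 · 496) = √155248 ≈ 394.0 → 394 mm
Long side: √(443 · 701) = √310543 ≈ 557.3 → 557 mm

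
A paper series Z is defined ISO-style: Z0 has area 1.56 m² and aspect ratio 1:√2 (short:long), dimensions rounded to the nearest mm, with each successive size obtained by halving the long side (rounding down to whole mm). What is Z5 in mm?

185 × 262 mm

Let Z0's short side be w mm. w · w√2 = 1.56 m² = 1,560,000 mm², so w ≈ 1050.3 mm and w√2 ≈ 1485.3 mm → Z0 = 1050 × 1485 mm.
Z1: ⌊1485/2⌋ × 1050 = 742 × 1050 mm
Z2: ⌊1050/2⌋ × 742 = 525 × 742 mm
Z3: ⌊742/2⌋ × 525 = 371 × 525 mm
Z4: ⌊525/2⌋ × 371 = 262 × 371 mm
Z5: ⌊371/2⌋ × 262 = 185 × 262 mm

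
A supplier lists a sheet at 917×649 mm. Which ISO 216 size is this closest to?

Aspect ratio 917/649 ≈ 1.413 — close to the ISO √2 ≈ 1.414.
In the C-series (envelope sizes, between A and B): C1 = 648 × 917 mm.
Off by 1 mm total — nearest standard size.

C1 (648 × 917 mm)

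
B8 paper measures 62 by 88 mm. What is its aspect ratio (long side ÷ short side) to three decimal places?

88 / 62 = 1.419
ISO 216 targets √2 ≈ 1.414; the +0.005 deviation is from mm rounding.

1.419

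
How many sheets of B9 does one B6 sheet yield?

B6 = 125 × 176 mm; B9 = 44 × 62 mm.
Each halving step doubles the count; 3 steps from B6 to B9.
2^3 = 8.

8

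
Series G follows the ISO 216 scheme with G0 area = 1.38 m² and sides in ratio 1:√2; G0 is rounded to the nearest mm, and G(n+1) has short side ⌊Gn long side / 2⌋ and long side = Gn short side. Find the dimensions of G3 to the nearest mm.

349 × 494 mm

Let G0's short side be w mm. w · w√2 = 1.38 m² = 1,380,000 mm², so w ≈ 987.8 mm and w√2 ≈ 1397.0 mm → G0 = 988 × 1397 mm.
G1: ⌊1397/2⌋ × 988 = 698 × 988 mm
G2: ⌊988/2⌋ × 698 = 494 × 698 mm
G3: ⌊698/2⌋ × 494 = 349 × 494 mm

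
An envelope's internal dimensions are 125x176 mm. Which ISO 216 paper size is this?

B6 (125 × 176 mm)

Aspect ratio 176/125 ≈ 1.408 — close to the ISO √2 ≈ 1.414.
In the B-series (B0 = 1000 × 1414 mm): B6 = 125 × 176 mm.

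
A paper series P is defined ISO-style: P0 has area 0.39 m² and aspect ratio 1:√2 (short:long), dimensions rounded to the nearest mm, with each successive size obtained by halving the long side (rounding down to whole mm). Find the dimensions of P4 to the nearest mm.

Let P0's short side be w mm. w · w√2 = 0.39 m² = 390,000 mm², so w ≈ 525.1 mm and w√2 ≈ 742.7 mm → P0 = 525 × 743 mm.
P1: ⌊743/2⌋ × 525 = 371 × 525 mm
P2: ⌊525/2⌋ × 371 = 262 × 371 mm
P3: ⌊371/2⌋ × 262 = 185 × 262 mm
P4: ⌊262/2⌋ × 185 = 131 × 185 mm

131 × 185 mm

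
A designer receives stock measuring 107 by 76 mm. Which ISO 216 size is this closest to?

Aspect ratio 107/76 ≈ 1.408 — close to the ISO √2 ≈ 1.414.
In the A-series (A0 area = 1 m²): A7 = 74 × 105 mm.
Off by 4 mm total — nearest standard size.

A7 (74 × 105 mm)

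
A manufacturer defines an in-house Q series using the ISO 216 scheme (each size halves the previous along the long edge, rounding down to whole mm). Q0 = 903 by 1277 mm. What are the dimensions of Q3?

Q1: ⌊1277/2⌋ × 903 = 638 × 903 mm
Q2: ⌊903/2⌋ × 638 = 451 × 638 mm
Q3: ⌊638/2⌋ × 451 = 319 × 451 mm

319 × 451 mm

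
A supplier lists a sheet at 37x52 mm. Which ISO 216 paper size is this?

Aspect ratio 52/37 ≈ 1.405 — close to the ISO √2 ≈ 1.414.
In the A-series (A0 area = 1 m²): A9 = 37 × 52 mm.

A9 (37 × 52 mm)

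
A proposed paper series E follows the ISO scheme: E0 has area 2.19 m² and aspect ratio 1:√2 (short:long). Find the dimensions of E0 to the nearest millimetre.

1244 × 1760 mm

Let the short side be w mm. Then w · w√2 = 2.19 m² = 2,190,000 mm².
w² = 2,190,000/√2, so w ≈ 1244.4 mm; long side = w√2 ≈ 1759.9 mm.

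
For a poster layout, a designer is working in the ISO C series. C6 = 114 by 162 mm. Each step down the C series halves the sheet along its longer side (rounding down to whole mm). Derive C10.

C7: ⌊162/2⌋ × 114 = 81 × 114 mm
C8: ⌊114/2⌋ × 81 = 57 × 81 mm
C9: ⌊81/2⌋ × 57 = 40 × 57 mm
C10: ⌊57/2⌋ × 40 = 28 × 40 mm

28 × 40 mm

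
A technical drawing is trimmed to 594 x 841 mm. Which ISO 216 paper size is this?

Aspect ratio 841/594 ≈ 1.416 — close to the ISO √2 ≈ 1.414.
In the A-series (A0 area = 1 m²): A1 = 594 × 841 mm.

A1 (594 × 841 mm)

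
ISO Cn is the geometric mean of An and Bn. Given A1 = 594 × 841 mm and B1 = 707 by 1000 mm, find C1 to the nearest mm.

648 × 917 mm

Short side: √(594 · 707) = √419958 ≈ 648.0 → 648 mm
Long side: √(841 · 1000) = √841000 ≈ 917.1 → 917 mm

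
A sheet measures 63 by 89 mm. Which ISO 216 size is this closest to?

Aspect ratio 89/63 ≈ 1.413 — close to the ISO √2 ≈ 1.414.
In the B-series (B0 = 1000 × 1414 mm): B8 = 62 × 88 mm.
Off by 2 mm total — nearest standard size.

B8 (62 × 88 mm)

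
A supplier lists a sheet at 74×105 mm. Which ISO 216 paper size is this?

A7 (74 × 105 mm)

Aspect ratio 105/74 ≈ 1.419 — close to the ISO √2 ≈ 1.414.
In the A-series (A0 area = 1 m²): A7 = 74 × 105 mm.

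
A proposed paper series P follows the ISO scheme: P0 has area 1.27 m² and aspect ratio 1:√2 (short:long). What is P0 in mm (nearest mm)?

948 × 1340 mm

Let the short side be w mm. Then w · w√2 = 1.27 m² = 1,270,000 mm².
w² = 1,270,000/√2, so w ≈ 947.6 mm; long side = w√2 ≈ 1340.2 mm.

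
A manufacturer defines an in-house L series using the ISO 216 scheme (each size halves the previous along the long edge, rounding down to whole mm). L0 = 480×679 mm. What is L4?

120 × 169 mm

L1 = 339 × 480 mm (from L0 by 1 halving).
L2: ⌊480/2⌋ × 339 = 240 × 339 mm
L3: ⌊339/2⌋ × 240 = 169 × 240 mm
L4: ⌊240/2⌋ × 169 = 120 × 169 mm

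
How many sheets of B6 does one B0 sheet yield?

Each ISO step halves the sheet: 1 × B0 → 2 × B1 → 4 × B2 → 8 × B3 → …
From B0 to B6 is 6 halving steps: 2^6 = 64.

64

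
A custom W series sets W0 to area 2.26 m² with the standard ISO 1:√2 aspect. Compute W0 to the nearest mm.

1264 × 1788 mm

Let the short side be w mm. Then w · w√2 = 2.26 m² = 2,260,000 mm².
w² = 2,260,000/√2, so w ≈ 1264.1 mm; long side = w√2 ≈ 1787.8 mm.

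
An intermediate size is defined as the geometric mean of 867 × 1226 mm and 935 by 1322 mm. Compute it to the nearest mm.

Short side: √(867 · 935) = √810645 ≈ 900.4 → 900 mm
Long side: √(1226 · 1322) = √1620772 ≈ 1273.1 → 1273 mm

900 × 1273 mm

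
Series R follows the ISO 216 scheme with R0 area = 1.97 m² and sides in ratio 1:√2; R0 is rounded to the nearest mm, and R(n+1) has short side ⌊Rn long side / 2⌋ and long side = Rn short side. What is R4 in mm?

295 × 417 mm

Let R0's short side be w mm. w · w√2 = 1.97 m² = 1,970,000 mm², so w ≈ 1180.3 mm and w√2 ≈ 1669.1 mm → R0 = 1180 × 1669 mm.
R1: ⌊1669/2⌋ × 1180 = 834 × 1180 mm
R2: ⌊1180/2⌋ × 834 = 590 × 834 mm
R3: ⌊834/2⌋ × 590 = 417 × 590 mm
R4: ⌊590/2⌋ × 417 = 295 × 417 mm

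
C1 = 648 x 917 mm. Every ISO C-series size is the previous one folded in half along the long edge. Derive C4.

C2: ⌊917/2⌋ × 648 = 458 × 648 mm
C3: ⌊648/2⌋ × 458 = 324 × 458 mm
C4: ⌊458/2⌋ × 324 = 229 × 324 mm

229 × 324 mm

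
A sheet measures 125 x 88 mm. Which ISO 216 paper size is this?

Aspect ratio 125/88 ≈ 1.420 — close to the ISO √2 ≈ 1.414.
In the B-series (B0 = 1000 × 1414 mm): B7 = 88 × 125 mm.

B7 (88 × 125 mm)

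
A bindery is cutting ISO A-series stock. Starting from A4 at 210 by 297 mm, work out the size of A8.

A5: ⌊297/2⌋ × 210 = 148 × 210 mm
A6: ⌊210/2⌋ × 148 = 105 × 148 mm
A7: ⌊148/2⌋ × 105 = 74 × 105 mm
A8: ⌊105/2⌋ × 74 = 52 × 74 mm

52 × 74 mm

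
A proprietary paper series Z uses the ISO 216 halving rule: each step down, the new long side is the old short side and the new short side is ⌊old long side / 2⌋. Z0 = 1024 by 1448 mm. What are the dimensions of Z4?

256 × 362 mm

Z1: ⌊1448/2⌋ × 1024 = 724 × 1024 mm
Z2: ⌊1024/2⌋ × 724 = 512 × 724 mm
Z3: ⌊724/2⌋ × 512 = 362 × 512 mm
Z4: ⌊512/2⌋ × 362 = 256 × 362 mm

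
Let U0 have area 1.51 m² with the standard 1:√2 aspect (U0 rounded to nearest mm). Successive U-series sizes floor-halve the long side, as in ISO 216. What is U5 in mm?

182 × 258 mm

Let U0's short side be w mm. w · w√2 = 1.51 m² = 1,510,000 mm², so w ≈ 1033.3 mm and w√2 ≈ 1461.3 mm → U0 = 1033 × 1461 mm.
U1: ⌊1461/2⌋ × 1033 = 730 × 1033 mm
U2: ⌊1033/2⌋ × 730 = 516 × 730 mm
U3: ⌊730/2⌋ × 516 = 365 × 516 mm
U4: ⌊516/2⌋ × 365 = 258 × 365 mm
U5: ⌊365/2⌋ × 258 = 182 × 258 mm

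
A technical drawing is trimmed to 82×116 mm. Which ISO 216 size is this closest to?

C7 (81 × 114 mm)

Aspect ratio 116/82 ≈ 1.415 — close to the ISO √2 ≈ 1.414.
In the C-series (envelope sizes, between A and B): C7 = 81 × 114 mm.
Off by 3 mm total — nearest standard size.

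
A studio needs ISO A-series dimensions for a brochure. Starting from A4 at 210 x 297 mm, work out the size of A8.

A5: ⌊297/2⌋ × 210 = 148 × 210 mm
A6: ⌊210/2⌋ × 148 = 105 × 148 mm
A7: ⌊148/2⌋ × 105 = 74 × 105 mm
A8: ⌊105/2⌋ × 74 = 52 × 74 mm

52 × 74 mm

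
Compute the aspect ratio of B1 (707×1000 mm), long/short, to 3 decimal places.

1000 / 707 = 1.414
Matches √2 ≈ 1.414 — the ISO 216 defining ratio.

1.414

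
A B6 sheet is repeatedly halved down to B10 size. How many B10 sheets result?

Each ISO step halves the sheet: 1 × B6 → 2 × B7 → 4 × B8 → 8 × B9 → …
From B6 to B10 is 4 halving steps: 2^4 = 16.

16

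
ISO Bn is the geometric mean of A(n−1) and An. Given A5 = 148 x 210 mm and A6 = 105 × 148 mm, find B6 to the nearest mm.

Short side: √(148 · 105) = √15540 ≈ 124.7 → 125 mm
Long side: √(210 · 148) = √31080 ≈ 176.3 → 176 mm

125 × 176 mm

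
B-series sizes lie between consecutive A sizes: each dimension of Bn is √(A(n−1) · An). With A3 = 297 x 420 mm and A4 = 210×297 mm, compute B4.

250 × 353 mm

Short side: √(297 · 210) = √62370 ≈ 249.7 → 250 mm
Long side: √(420 · 297) = √124740 ≈ 353.2 → 353 mm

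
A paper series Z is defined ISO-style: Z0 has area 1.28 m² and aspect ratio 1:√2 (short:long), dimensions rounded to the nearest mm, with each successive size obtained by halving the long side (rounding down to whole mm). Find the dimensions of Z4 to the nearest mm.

Let Z0's short side be w mm. w · w√2 = 1.28 m² = 1,280,000 mm², so w ≈ 951.4 mm and w√2 ≈ 1345.4 mm → Z0 = 951 × 1345 mm.
Z1: ⌊1345/2⌋ × 951 = 672 × 951 mm
Z2: ⌊951/2⌋ × 672 = 475 × 672 mm
Z3: ⌊672/2⌋ × 475 = 336 × 475 mm
Z4: ⌊475/2⌋ × 336 = 237 × 336 mm

237 × 336 mm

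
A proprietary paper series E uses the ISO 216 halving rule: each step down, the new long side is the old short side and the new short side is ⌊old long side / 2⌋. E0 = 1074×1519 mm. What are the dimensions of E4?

268 × 379 mm

E1: ⌊1519/2⌋ × 1074 = 759 × 1074 mm
E2: ⌊1074/2⌋ × 759 = 537 × 759 mm
E3: ⌊759/2⌋ × 537 = 379 × 537 mm
E4: ⌊537/2⌋ × 379 = 268 × 379 mm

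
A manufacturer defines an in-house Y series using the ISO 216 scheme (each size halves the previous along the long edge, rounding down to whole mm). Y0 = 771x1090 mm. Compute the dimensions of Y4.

Y1 = 545 × 771 mm (from Y0 by 1 halving).
Y2: ⌊771/2⌋ × 545 = 385 × 545 mm
Y3: ⌊545/2⌋ × 385 = 272 × 385 mm
Y4: ⌊385/2⌋ × 272 = 192 × 272 mm

192 × 272 mm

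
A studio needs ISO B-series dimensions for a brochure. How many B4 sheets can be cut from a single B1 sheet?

8

Each ISO step halves the sheet: 1 × B1 → 2 × B2 → 4 × B3 → 8 × B4
From B1 to B4 is 3 halving steps: 2^3 = 8.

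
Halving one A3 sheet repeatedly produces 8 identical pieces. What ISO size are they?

8 = 2^3, so 3 halving steps.
A3 → A4 → … → A6 after 3 steps.

A6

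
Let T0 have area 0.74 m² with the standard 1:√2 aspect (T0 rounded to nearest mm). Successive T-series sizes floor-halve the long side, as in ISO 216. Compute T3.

255 × 361 mm

Let T0's short side be w mm. w · w√2 = 0.74 m² = 740,000 mm², so w ≈ 723.4 mm and w√2 ≈ 1023.0 mm → T0 = 723 × 1023 mm.
T1: ⌊1023/2⌋ × 723 = 511 × 723 mm
T2: ⌊723/2⌋ × 511 = 361 × 511 mm
T3: ⌊511/2⌋ × 361 = 255 × 361 mm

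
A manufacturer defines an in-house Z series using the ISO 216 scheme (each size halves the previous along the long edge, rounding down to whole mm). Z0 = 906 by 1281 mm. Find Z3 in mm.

Z1: ⌊1281/2⌋ × 906 = 640 × 906 mm
Z2: ⌊906/2⌋ × 640 = 453 × 640 mm
Z3: ⌊640/2⌋ × 453 = 320 × 453 mm

320 × 453 mm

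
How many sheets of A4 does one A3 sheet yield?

A3 = 297 × 420 mm; A4 = 210 × 297 mm.
Each halving step doubles the count; 1 step from A3 to A4.
2^1 = 2.

2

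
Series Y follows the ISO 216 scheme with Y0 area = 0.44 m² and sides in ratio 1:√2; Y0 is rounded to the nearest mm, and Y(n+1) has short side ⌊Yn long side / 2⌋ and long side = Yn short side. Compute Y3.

Let Y0's short side be w mm. w · w√2 = 0.44 m² = 440,000 mm², so w ≈ 557.8 mm and w√2 ≈ 788.8 mm → Y0 = 558 × 789 mm.
Y1: ⌊789/2⌋ × 558 = 394 × 558 mm
Y2: ⌊558/2⌋ × 394 = 279 × 394 mm
Y3: ⌊394/2⌋ × 279 = 197 × 279 mm

197 × 279 mm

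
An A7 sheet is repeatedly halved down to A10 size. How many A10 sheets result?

8

Each ISO step halves the sheet: 1 × A7 → 2 × A8 → 4 × A9 → 8 × A10
From A7 to A10 is 3 halving steps: 2^3 = 8.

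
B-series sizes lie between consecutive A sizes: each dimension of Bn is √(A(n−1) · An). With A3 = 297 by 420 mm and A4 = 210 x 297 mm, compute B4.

250 × 353 mm

Short side: √(297 · 210) = √62370 ≈ 249.7 → 250 mm
Long side: √(420 · 297) = √124740 ≈ 353.2 → 353 mm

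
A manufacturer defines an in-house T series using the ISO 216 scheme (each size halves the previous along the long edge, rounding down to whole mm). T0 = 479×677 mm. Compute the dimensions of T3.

169 × 239 mm

T1: ⌊677/2⌋ × 479 = 338 × 479 mm
T2: ⌊479/2⌋ × 338 = 239 × 338 mm
T3: ⌊338/2⌋ × 239 = 169 × 239 mm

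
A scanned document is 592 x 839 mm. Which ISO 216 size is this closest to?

A1 (594 × 841 mm)

Aspect ratio 839/592 ≈ 1.417 — close to the ISO √2 ≈ 1.414.
In the A-series (A0 area = 1 m²): A1 = 594 × 841 mm.
Off by 4 mm total — nearest standard size.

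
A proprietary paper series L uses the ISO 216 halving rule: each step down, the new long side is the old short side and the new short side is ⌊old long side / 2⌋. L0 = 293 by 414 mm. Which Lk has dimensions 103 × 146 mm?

L3

L0: 293 × 414 mm
L1: 207 × 293 mm
L2: 146 × 207 mm
L3: 103 × 146 mm
L4: 73 × 103 mm
→ matches L3.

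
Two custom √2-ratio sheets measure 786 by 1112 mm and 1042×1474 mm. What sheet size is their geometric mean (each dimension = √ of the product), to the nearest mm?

905 × 1280 mm

Short side: √(786 · 1042) = √819012 ≈ 905.0 → 905 mm
Long side: √(1112 · 1474) = √1639088 ≈ 1280.3 → 1280 mm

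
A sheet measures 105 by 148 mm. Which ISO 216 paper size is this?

Aspect ratio 148/105 ≈ 1.410 — close to the ISO √2 ≈ 1.414.
In the A-series (A0 area = 1 m²): A6 = 105 × 148 mm.

A6 (105 × 148 mm)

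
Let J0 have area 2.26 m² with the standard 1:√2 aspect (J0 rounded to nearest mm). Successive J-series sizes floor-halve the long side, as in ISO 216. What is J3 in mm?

Let J0's short side be w mm. w · w√2 = 2.26 m² = 2,260,000 mm², so w ≈ 1264.1 mm and w√2 ≈ 1787.8 mm → J0 = 1264 × 1788 mm.
J1: ⌊1788/2⌋ × 1264 = 894 × 1264 mm
J2: ⌊1264/2⌋ × 894 = 632 × 894 mm
J3: ⌊894/2⌋ × 632 = 447 × 632 mm

447 × 632 mm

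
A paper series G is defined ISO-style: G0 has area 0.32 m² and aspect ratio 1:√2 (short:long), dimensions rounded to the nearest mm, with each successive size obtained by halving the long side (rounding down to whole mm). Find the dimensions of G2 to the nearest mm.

Let G0's short side be w mm. w · w√2 = 0.32 m² = 320,000 mm², so w ≈ 475.7 mm and w√2 ≈ 672.7 mm → G0 = 476 × 673 mm.
G1: ⌊673/2⌋ × 476 = 336 × 476 mm
G2: ⌊476/2⌋ × 336 = 238 × 336 mm

238 × 336 mm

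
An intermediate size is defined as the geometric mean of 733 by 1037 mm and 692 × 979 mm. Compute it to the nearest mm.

712 × 1008 mm

Short side: √(733 · 692) = √507236 ≈ 712.2 → 712 mm
Long side: √(1037 · 979) = √1015223 ≈ 1007.6 → 1008 mm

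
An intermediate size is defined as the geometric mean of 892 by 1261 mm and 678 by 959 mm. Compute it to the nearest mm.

Short side: √(892 · 678) = √604776 ≈ 777.7 → 778 mm
Long side: √(1261 · 959) = √1209299 ≈ 1099.7 → 1100 mm

778 × 1100 mm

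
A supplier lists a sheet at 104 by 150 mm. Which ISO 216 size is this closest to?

Aspect ratio 150/104 ≈ 1.442 (ISO target is √2 ≈ 1.414).
In the A-series (A0 area = 1 m²): A6 = 105 × 148 mm.
Off by 3 mm total — nearest standard size.

A6 (105 × 148 mm)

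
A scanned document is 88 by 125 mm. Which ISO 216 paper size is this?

B7 (88 × 125 mm)

Aspect ratio 125/88 ≈ 1.420 — close to the ISO √2 ≈ 1.414.
In the B-series (B0 = 1000 × 1414 mm): B7 = 88 × 125 mm.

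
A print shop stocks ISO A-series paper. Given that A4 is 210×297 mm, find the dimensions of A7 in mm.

A5: ⌊297/2⌋ × 210 = 148 × 210 mm
A6: ⌊210/2⌋ × 148 = 105 × 148 mm
A7: ⌊148/2⌋ × 105 = 74 × 105 mm

74 × 105 mm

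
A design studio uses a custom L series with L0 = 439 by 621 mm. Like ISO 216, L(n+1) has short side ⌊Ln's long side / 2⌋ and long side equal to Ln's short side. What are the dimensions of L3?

155 × 219 mm

L1 = 310 × 439 mm (from L0 by 1 halving).
L2: ⌊439/2⌋ × 310 = 219 × 310 mm
L3: ⌊310/2⌋ × 219 = 155 × 219 mm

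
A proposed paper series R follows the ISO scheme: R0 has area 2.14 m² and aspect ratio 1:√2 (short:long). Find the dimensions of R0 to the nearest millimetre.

1230 × 1740 mm

Let the short side be w mm. Then w · w√2 = 2.14 m² = 2,140,000 mm².
w² = 2,140,000/√2, so w ≈ 1230.1 mm; long side = w√2 ≈ 1739.7 mm.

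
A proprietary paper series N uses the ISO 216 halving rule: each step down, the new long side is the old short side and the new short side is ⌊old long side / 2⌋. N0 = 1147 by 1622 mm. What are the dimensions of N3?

N1 = 811 × 1147 mm (from N0 by 1 halving).
N2: ⌊1147/2⌋ × 811 = 573 × 811 mm
N3: ⌊811/2⌋ × 573 = 405 × 573 mm

405 × 573 mm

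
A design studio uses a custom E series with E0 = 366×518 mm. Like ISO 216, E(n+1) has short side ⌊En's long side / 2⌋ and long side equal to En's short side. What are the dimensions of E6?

E1: ⌊518/2⌋ × 366 = 259 × 366 mm
E2: ⌊366/2⌋ × 259 = 183 × 259 mm
E3: ⌊259/2⌋ × 183 = 129 × 183 mm
E4: ⌊183/2⌋ × 129 = 91 × 129 mm
E5: ⌊129/2⌋ × 91 = 64 × 91 mm
E6: ⌊91/2⌋ × 64 = 45 × 64 mm

45 × 64 mm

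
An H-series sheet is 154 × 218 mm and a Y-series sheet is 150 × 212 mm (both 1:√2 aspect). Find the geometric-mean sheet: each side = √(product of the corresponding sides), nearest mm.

Short side: √(154 · 150) = √23100 ≈ 152.0 → 152 mm
Long side: √(218 · 212) = √46216 ≈ 215.0 → 215 mm

152 × 215 mm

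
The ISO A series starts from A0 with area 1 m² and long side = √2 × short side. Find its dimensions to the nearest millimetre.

841 × 1189 mm

Let the short side be w mm. Then the long side is w√2 and w · w√2 = 10⁶ mm².
w² = 10⁶/√2, so w = 1000 / 2^(1/4) ≈ 840.9 mm; long side = 1000 · 2^(1/4) ≈ 1189.2 mm.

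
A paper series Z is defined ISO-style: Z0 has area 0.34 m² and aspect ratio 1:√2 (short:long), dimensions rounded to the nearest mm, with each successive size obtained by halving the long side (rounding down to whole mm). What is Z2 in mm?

245 × 346 mm

Let Z0's short side be w mm. w · w√2 = 0.34 m² = 340,000 mm², so w ≈ 490.3 mm and w√2 ≈ 693.4 mm → Z0 = 490 × 693 mm.
Z1: ⌊693/2⌋ × 490 = 346 × 490 mm
Z2: ⌊490/2⌋ × 346 = 245 × 346 mm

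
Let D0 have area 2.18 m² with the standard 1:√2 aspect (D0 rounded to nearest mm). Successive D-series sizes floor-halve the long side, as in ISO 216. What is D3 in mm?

Let D0's short side be w mm. w · w√2 = 2.18 m² = 2,180,000 mm², so w ≈ 1241.6 mm and w√2 ≈ 1755.8 mm → D0 = 1242 × 1756 mm.
D1: ⌊1756/2⌋ × 1242 = 878 × 1242 mm
D2: ⌊1242/2⌋ × 878 = 621 × 878 mm
D3: ⌊878/2⌋ × 621 = 439 × 621 mm

439 × 621 mm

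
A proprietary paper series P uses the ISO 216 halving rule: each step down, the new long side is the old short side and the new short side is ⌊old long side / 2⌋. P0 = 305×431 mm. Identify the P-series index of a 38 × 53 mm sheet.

P6

P0: 305 × 431 mm
P1: 215 × 305 mm
P2: 152 × 215 mm
P3: 107 × 152 mm
P4: 76 × 107 mm
P5: 53 × 76 mm
P6: 38 × 53 mm
P7: 26 × 38 mm
→ matches P6.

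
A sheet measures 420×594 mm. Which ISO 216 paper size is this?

A2 (420 × 594 mm)

Aspect ratio 594/420 ≈ 1.414 — close to the ISO √2 ≈ 1.414.
In the A-series (A0 area = 1 m²): A2 = 420 × 594 mm.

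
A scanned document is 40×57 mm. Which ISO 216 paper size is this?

C9 (40 × 57 mm)

Aspect ratio 57/40 ≈ 1.425 — close to the ISO √2 ≈ 1.414.
In the C-series (envelope sizes, between A and B): C9 = 40 × 57 mm.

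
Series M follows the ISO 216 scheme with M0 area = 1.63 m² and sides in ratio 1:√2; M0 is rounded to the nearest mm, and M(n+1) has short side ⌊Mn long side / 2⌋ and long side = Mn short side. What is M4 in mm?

268 × 379 mm

Let M0's short side be w mm. w · w√2 = 1.63 m² = 1,630,000 mm², so w ≈ 1073.6 mm and w√2 ≈ 1518.3 mm → M0 = 1074 × 1518 mm.
M1: ⌊1518/2⌋ × 1074 = 759 × 1074 mm
M2: ⌊1074/2⌋ × 759 = 537 × 759 mm
M3: ⌊759/2⌋ × 537 = 379 × 537 mm
M4: ⌊537/2⌋ × 379 = 268 × 379 mm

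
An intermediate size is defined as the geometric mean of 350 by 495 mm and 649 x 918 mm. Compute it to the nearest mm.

Short side: √(350 · 649) = √227150 ≈ 476.6 → 477 mm
Long side: √(495 · 918) = √454410 ≈ 674.1 → 674 mm

477 × 674 mm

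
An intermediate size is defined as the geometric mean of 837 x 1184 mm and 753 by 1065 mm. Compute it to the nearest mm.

794 × 1123 mm

Short side: √(837 · 753) = √630261 ≈ 793.9 → 794 mm
Long side: √(1184 · 1065) = √1260960 ≈ 1122.9 → 1123 mm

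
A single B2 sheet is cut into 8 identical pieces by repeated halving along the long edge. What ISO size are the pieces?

B5

8 = 2^3, so 3 halving steps.
B2 → B3 → … → B5 after 3 steps.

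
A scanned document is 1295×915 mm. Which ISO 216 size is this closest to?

C0 (917 × 1297 mm)

Aspect ratio 1295/915 ≈ 1.415 — close to the ISO √2 ≈ 1.414.
In the C-series (envelope sizes, between A and B): C0 = 917 × 1297 mm.
Off by 4 mm total — nearest standard size.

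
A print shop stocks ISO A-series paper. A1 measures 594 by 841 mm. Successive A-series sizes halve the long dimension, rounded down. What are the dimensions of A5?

A2: ⌊841/2⌋ × 594 = 420 × 594 mm
A3: ⌊594/2⌋ × 420 = 297 × 420 mm
A4: ⌊420/2⌋ × 297 = 210 × 297 mm
A5: ⌊297/2⌋ × 210 = 148 × 210 mm

148 × 210 mm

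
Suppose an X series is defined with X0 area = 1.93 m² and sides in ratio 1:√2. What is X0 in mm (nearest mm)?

1168 × 1652 mm

Let the short side be w mm. Then w · w√2 = 1.93 m² = 1,930,000 mm².
w² = 1,930,000/√2, so w ≈ 1168.2 mm; long side = w√2 ≈ 1652.1 mm.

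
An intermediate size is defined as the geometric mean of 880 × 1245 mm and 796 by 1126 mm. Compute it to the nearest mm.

Short side: √(880 · 796) = √700480 ≈ 836.9 → 837 mm
Long side: √(1245 · 1126) = √1401870 ≈ 1184.0 → 1184 mm

837 × 1184 mm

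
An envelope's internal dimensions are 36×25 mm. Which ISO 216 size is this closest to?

Aspect ratio 36/25 ≈ 1.440 (ISO target is √2 ≈ 1.414).
In the A-series (A0 area = 1 m²): A10 = 26 × 37 mm.
Off by 2 mm total — nearest standard size.

A10 (26 × 37 mm)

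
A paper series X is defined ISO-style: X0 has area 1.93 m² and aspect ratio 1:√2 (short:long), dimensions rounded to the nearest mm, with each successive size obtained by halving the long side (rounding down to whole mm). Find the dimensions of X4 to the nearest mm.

292 × 413 mm

Let X0's short side be w mm. w · w√2 = 1.93 m² = 1,930,000 mm², so w ≈ 1168.2 mm and w√2 ≈ 1652.1 mm → X0 = 1168 × 1652 mm.
X1: ⌊1652/2⌋ × 1168 = 826 × 1168 mm
X2: ⌊1168/2⌋ × 826 = 584 × 826 mm
X3: ⌊826/2⌋ × 584 = 413 × 584 mm
X4: ⌊584/2⌋ × 413 = 292 × 413 mm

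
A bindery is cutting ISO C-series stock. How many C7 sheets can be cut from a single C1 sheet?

64

Each ISO step halves the sheet: 1 × C1 → 2 × C2 → 4 × C3 → 8 × C4 → …
From C1 to C7 is 6 halving steps: 2^6 = 64.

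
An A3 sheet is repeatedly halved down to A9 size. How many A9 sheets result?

64

Each ISO step halves the sheet: 1 × A3 → 2 × A4 → 4 × A5 → 8 × A6 → …
From A3 to A9 is 6 halving steps: 2^6 = 64.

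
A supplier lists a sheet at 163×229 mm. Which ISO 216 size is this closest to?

Aspect ratio 229/163 ≈ 1.405 — close to the ISO √2 ≈ 1.414.
In the C-series (envelope sizes, between A and B): C5 = 162 × 229 mm.
Off by 1 mm total — nearest standard size.

C5 (162 × 229 mm)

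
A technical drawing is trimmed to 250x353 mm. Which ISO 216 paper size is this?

Aspect ratio 353/250 ≈ 1.412 — close to the ISO √2 ≈ 1.414.
In the B-series (B0 = 1000 × 1414 mm): B4 = 250 × 353 mm.

B4 (250 × 353 mm)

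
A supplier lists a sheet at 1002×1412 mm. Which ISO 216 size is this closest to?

Aspect ratio 1412/1002 ≈ 1.409 — close to the ISO √2 ≈ 1.414.
In the B-series (B0 = 1000 × 1414 mm): B0 = 1000 × 1414 mm.
Off by 4 mm total — nearest standard size.

B0 (1000 × 1414 mm)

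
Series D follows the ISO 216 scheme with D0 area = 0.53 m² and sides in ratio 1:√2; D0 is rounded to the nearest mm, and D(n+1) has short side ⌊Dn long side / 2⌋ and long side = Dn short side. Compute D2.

306 × 433 mm

Let D0's short side be w mm. w · w√2 = 0.53 m² = 530,000 mm², so w ≈ 612.2 mm and w√2 ≈ 865.8 mm → D0 = 612 × 866 mm.
D1: ⌊866/2⌋ × 612 = 433 × 612 mm
D2: ⌊612/2⌋ × 433 = 306 × 433 mm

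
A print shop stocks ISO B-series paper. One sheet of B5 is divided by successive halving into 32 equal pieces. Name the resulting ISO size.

32 = 2^5, so 5 halving steps.
B5 → B6 → … → B10 after 5 steps.

B10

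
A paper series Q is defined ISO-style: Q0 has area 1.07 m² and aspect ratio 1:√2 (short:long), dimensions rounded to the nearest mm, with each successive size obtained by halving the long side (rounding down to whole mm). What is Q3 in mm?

Let Q0's short side be w mm. w · w√2 = 1.07 m² = 1,070,000 mm², so w ≈ 869.8 mm and w√2 ≈ 1230.1 mm → Q0 = 870 × 1230 mm.
Q1: ⌊1230/2⌋ × 870 = 615 × 870 mm
Q2: ⌊870/2⌋ × 615 = 435 × 615 mm
Q3: ⌊615/2⌋ × 435 = 307 × 435 mm

307 × 435 mm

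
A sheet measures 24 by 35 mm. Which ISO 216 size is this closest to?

A10 (26 × 37 mm)

Aspect ratio 35/24 ≈ 1.458 (ISO target is √2 ≈ 1.414).
In the A-series (A0 area = 1 m²): A10 = 26 × 37 mm.
Off by 4 mm total — nearest standard size.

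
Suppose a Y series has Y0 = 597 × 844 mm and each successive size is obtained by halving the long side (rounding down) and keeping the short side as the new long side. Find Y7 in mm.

52 × 74 mm

Y1 = 422 × 597 mm (from Y0 by 1 halving).
Y2: ⌊597/2⌋ × 422 = 298 × 422 mm
Y3: ⌊422/2⌋ × 298 = 211 × 298 mm
Y4: ⌊298/2⌋ × 211 = 149 × 211 mm
Y5: ⌊211/2⌋ × 149 = 105 × 149 mm
Y6: ⌊149/2⌋ × 105 = 74 × 105 mm
Y7: ⌊105/2⌋ × 74 = 52 × 74 mm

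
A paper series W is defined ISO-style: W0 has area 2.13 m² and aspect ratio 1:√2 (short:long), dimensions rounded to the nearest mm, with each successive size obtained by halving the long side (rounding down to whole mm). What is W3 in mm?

Let W0's short side be w mm. w · w√2 = 2.13 m² = 2,130,000 mm², so w ≈ 1227.2 mm and w√2 ≈ 1735.6 mm → W0 = 1227 × 1736 mm.
W1: ⌊1736/2⌋ × 1227 = 868 × 1227 mm
W2: ⌊1227/2⌋ × 868 = 613 × 868 mm
W3: ⌊868/2⌋ × 613 = 434 × 613 mm

434 × 613 mm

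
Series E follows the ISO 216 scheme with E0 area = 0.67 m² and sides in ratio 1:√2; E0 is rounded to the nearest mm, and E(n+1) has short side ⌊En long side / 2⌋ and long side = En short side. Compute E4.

172 × 243 mm

Let E0's short side be w mm. w · w√2 = 0.67 m² = 670,000 mm², so w ≈ 688.3 mm and w√2 ≈ 973.4 mm → E0 = 688 × 973 mm.
E1: ⌊973/2⌋ × 688 = 486 × 688 mm
E2: ⌊688/2⌋ × 486 = 344 × 486 mm
E3: ⌊486/2⌋ × 344 = 243 × 344 mm
E4: ⌊344/2⌋ × 243 = 172 × 243 mm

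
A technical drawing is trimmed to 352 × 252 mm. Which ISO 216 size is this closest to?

Aspect ratio 352/252 ≈ 1.397 (ISO target is √2 ≈ 1.414).
In the B-series (B0 = 1000 × 1414 mm): B4 = 250 × 353 mm.
Off by 3 mm total — nearest standard size.

B4 (250 × 353 mm)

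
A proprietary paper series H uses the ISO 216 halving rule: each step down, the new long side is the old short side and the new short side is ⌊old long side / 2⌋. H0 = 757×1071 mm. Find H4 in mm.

H1 = 535 × 757 mm (from H0 by 1 halving).
H2: ⌊757/2⌋ × 535 = 378 × 535 mm
H3: ⌊535/2⌋ × 378 = 267 × 378 mm
H4: ⌊378/2⌋ × 267 = 189 × 267 mm

189 × 267 mm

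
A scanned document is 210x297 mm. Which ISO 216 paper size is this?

A4 (210 × 297 mm)

Aspect ratio 297/210 ≈ 1.414 — close to the ISO √2 ≈ 1.414.
In the A-series (A0 area = 1 m²): A4 = 210 × 297 mm.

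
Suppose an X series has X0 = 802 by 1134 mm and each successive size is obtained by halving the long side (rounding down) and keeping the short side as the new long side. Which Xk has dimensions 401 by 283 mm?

X3

X0: 802 × 1134 mm
X1: 567 × 802 mm
X2: 401 × 567 mm
X3: 283 × 401 mm
X4: 200 × 283 mm
→ matches X3.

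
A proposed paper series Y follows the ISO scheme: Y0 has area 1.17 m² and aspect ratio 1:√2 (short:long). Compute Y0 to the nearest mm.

Let the short side be w mm. Then w · w√2 = 1.17 m² = 1,170,000 mm².
w² = 1,170,000/√2, so w ≈ 909.6 mm; long side = w√2 ≈ 1286.3 mm.

910 × 1286 mm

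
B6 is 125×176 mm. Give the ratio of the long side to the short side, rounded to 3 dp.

1.408

176 / 125 = 1.408
ISO 216 targets √2 ≈ 1.414; the -0.006 deviation is from mm rounding.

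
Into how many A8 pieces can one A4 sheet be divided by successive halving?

Each ISO step halves the sheet: 1 × A4 → 2 × A5 → 4 × A6 → 8 × A7 → …
From A4 to A8 is 4 halving steps: 2^4 = 16.

16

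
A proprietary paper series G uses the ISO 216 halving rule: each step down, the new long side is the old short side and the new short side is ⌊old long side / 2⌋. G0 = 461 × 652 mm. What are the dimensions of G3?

163 × 230 mm

G1: ⌊652/2⌋ × 461 = 326 × 461 mm
G2: ⌊461/2⌋ × 326 = 230 × 326 mm
G3: ⌊326/2⌋ × 230 = 163 × 230 mm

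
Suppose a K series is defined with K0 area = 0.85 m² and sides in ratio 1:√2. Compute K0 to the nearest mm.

775 × 1096 mm

Let the short side be w mm. Then w · w√2 = 0.85 m² = 850,000 mm².
w² = 850,000/√2, so w ≈ 775.3 mm; long side = w√2 ≈ 1096.4 mm.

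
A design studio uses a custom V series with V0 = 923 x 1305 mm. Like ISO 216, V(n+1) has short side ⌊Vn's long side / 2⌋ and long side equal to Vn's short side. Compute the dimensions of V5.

V1: ⌊1305/2⌋ × 923 = 652 × 923 mm
V2: ⌊923/2⌋ × 652 = 461 × 652 mm
V3: ⌊652/2⌋ × 461 = 326 × 461 mm
V4: ⌊461/2⌋ × 326 = 230 × 326 mm
V5: ⌊326/2⌋ × 230 = 163 × 230 mm

163 × 230 mm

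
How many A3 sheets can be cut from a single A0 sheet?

8

A0 = 841 × 1189 mm; A3 = 297 × 420 mm.
Each halving step doubles the count; 3 steps from A0 to A3.
2^3 = 8.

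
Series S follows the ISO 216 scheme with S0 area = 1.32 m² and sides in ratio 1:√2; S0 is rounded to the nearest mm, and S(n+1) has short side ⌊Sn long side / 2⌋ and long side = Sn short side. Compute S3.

Let S0's short side be w mm. w · w√2 = 1.32 m² = 1,320,000 mm², so w ≈ 966.1 mm and w√2 ≈ 1366.3 mm → S0 = 966 × 1366 mm.
S1: ⌊1366/2⌋ × 966 = 683 × 966 mm
S2: ⌊966/2⌋ × 683 = 483 × 683 mm
S3: ⌊683/2⌋ × 483 = 341 × 483 mm

341 × 483 mm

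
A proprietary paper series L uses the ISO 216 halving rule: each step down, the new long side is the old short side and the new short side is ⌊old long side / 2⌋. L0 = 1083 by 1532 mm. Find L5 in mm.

191 × 270 mm

L1: ⌊1532/2⌋ × 1083 = 766 × 1083 mm
L2: ⌊1083/2⌋ × 766 = 541 × 766 mm
L3: ⌊766/2⌋ × 541 = 383 × 541 mm
L4: ⌊541/2⌋ × 383 = 270 × 383 mm
L5: ⌊383/2⌋ × 270 = 191 × 270 mm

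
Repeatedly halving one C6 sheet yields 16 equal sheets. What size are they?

16 = 2^4, so 4 halving steps.
C6 → C7 → … → C10 after 4 steps.

C10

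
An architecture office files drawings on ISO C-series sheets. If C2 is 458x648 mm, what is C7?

81 × 114 mm

C3: ⌊648/2⌋ × 458 = 324 × 458 mm
C4: ⌊458/2⌋ × 324 = 229 × 324 mm
C5: ⌊324/2⌋ × 229 = 162 × 229 mm
C6: ⌊229/2⌋ × 162 = 114 × 162 mm
C7: ⌊162/2⌋ × 114 = 81 × 114 mm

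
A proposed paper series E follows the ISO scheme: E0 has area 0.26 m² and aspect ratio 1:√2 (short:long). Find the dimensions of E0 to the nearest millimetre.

Let the short side be w mm. Then w · w√2 = 0.26 m² = 260,000 mm².
w² = 260,000/√2, so w ≈ 428.8 mm; long side = w√2 ≈ 606.4 mm.

429 × 606 mm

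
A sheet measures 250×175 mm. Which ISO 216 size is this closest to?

Aspect ratio 250/175 ≈ 1.429 — close to the ISO √2 ≈ 1.414.
In the B-series (B0 = 1000 × 1414 mm): B5 = 176 × 250 mm.
Off by 1 mm total — nearest standard size.

B5 (176 × 250 mm)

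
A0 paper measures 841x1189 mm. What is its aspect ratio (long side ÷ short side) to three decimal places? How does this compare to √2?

1.414

1189 / 841 = 1.414
Matches √2 ≈ 1.414 — the ISO 216 defining ratio.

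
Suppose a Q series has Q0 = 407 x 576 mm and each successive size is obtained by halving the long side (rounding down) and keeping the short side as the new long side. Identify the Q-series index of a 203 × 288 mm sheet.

Q2

Q0: 407 × 576 mm
Q1: 288 × 407 mm
Q2: 203 × 288 mm
Q3: 144 × 203 mm
→ matches Q2.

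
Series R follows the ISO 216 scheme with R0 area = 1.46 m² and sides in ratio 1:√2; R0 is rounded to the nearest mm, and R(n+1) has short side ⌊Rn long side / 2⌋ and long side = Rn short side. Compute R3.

359 × 508 mm

Let R0's short side be w mm. w · w√2 = 1.46 m² = 1,460,000 mm², so w ≈ 1016.1 mm and w√2 ≈ 1436.9 mm → R0 = 1016 × 1437 mm.
R1: ⌊1437/2⌋ × 1016 = 718 × 1016 mm
R2: ⌊1016/2⌋ × 718 = 508 × 718 mm
R3: ⌊718/2⌋ × 508 = 359 × 508 mm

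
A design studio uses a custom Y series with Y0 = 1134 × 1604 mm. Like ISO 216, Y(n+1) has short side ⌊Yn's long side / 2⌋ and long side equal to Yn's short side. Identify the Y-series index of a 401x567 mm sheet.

Y3

Y0: 1134 × 1604 mm
Y1: 802 × 1134 mm
Y2: 567 × 802 mm
Y3: 401 × 567 mm
Y4: 283 × 401 mm
→ matches Y3.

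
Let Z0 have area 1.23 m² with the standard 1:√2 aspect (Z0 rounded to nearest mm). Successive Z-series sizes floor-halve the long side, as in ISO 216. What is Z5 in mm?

Let Z0's short side be w mm. w · w√2 = 1.23 m² = 1,230,000 mm², so w ≈ 932.6 mm and w√2 ≈ 1318.9 mm → Z0 = 933 × 1319 mm.
Z1: ⌊1319/2⌋ × 933 = 659 × 933 mm
Z2: ⌊933/2⌋ × 659 = 466 × 659 mm
Z3: ⌊659/2⌋ × 466 = 329 × 466 mm
Z4: ⌊466/2⌋ × 329 = 233 × 329 mm
Z5: ⌊329/2⌋ × 233 = 164 × 233 mm

164 × 233 mm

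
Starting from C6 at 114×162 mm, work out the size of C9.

40 × 57 mm

C7: ⌊162/2⌋ × 114 = 81 × 114 mm
C8: ⌊114/2⌋ × 81 = 57 × 81 mm
C9: ⌊81/2⌋ × 57 = 40 × 57 mm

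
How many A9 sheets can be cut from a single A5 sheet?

A5 = 148 × 210 mm; A9 = 37 × 52 mm.
Each halving step doubles the count; 4 steps from A5 to A9.
2^4 = 16.

16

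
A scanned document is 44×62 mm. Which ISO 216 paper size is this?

B9 (44 × 62 mm)

Aspect ratio 62/44 ≈ 1.409 — close to the ISO √2 ≈ 1.414.
In the B-series (B0 = 1000 × 1414 mm): B9 = 44 × 62 mm.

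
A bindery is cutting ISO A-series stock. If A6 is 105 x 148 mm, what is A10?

26 × 37 mm

A7: ⌊148/2⌋ × 105 = 74 × 105 mm
A8: ⌊105/2⌋ × 74 = 52 × 74 mm
A9: ⌊74/2⌋ × 52 = 37 × 52 mm
A10: ⌊52/2⌋ × 37 = 26 × 37 mm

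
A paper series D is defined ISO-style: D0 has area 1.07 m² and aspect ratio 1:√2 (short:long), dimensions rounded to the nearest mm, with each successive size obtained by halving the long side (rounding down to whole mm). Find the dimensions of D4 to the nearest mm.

Let D0's short side be w mm. w · w√2 = 1.07 m² = 1,070,000 mm², so w ≈ 869.8 mm and w√2 ≈ 1230.1 mm → D0 = 870 × 1230 mm.
D1: ⌊1230/2⌋ × 870 = 615 × 870 mm
D2: ⌊870/2⌋ × 615 = 435 × 615 mm
D3: ⌊615/2⌋ × 435 = 307 × 435 mm
D4: ⌊435/2⌋ × 307 = 217 × 307 mm

217 × 307 mm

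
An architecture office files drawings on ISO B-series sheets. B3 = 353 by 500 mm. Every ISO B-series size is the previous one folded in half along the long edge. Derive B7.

88 × 125 mm

B4: ⌊500/2⌋ × 353 = 250 × 353 mm
B5: ⌊353/2⌋ × 250 = 176 × 250 mm
B6: ⌊250/2⌋ × 176 = 125 × 176 mm
B7: ⌊176/2⌋ × 125 = 88 × 125 mm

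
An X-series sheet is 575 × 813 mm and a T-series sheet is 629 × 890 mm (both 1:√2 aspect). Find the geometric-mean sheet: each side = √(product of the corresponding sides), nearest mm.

Short side: √(575 · 629) = √361675 ≈ 601.4 → 601 mm
Long side: √(813 · 890) = √723570 ≈ 850.6 → 851 mm

601 × 851 mm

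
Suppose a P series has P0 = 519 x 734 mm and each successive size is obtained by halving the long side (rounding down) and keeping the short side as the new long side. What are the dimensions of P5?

91 × 129 mm

P1: ⌊734/2⌋ × 519 = 367 × 519 mm
P2: ⌊519/2⌋ × 367 = 259 × 367 mm
P3: ⌊367/2⌋ × 259 = 183 × 259 mm
P4: ⌊259/2⌋ × 183 = 129 × 183 mm
P5: ⌊183/2⌋ × 129 = 91 × 129 mm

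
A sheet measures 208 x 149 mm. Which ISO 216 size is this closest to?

Aspect ratio 208/149 ≈ 1.396 (ISO target is √2 ≈ 1.414).
In the A-series (A0 area = 1 m²): A5 = 148 × 210 mm.
Off by 3 mm total — nearest standard size.

A5 (148 × 210 mm)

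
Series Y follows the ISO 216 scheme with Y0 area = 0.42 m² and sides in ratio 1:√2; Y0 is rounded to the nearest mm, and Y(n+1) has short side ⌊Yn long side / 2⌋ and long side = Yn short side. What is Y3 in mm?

Let Y0's short side be w mm. w · w√2 = 0.42 m² = 420,000 mm², so w ≈ 545.0 mm and w√2 ≈ 770.7 mm → Y0 = 545 × 771 mm.
Y1: ⌊771/2⌋ × 545 = 385 × 545 mm
Y2: ⌊545/2⌋ × 385 = 272 × 385 mm
Y3: ⌊385/2⌋ × 272 = 192 × 272 mm

192 × 272 mm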